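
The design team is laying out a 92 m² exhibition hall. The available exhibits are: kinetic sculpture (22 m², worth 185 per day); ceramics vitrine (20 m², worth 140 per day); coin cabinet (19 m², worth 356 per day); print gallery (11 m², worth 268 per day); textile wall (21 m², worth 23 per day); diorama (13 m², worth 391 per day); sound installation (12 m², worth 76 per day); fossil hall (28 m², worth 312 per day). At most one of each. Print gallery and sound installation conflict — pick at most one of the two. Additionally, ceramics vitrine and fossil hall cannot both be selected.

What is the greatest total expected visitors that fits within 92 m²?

1350

Density check — diorama 30.08, print gallery 24.36, coin cabinet 18.74, fossil hall 11.14 are the best per m².
Coin cabinet + print gallery + textile wall + diorama + fossil hall uses 92 of the 92 m² and totals 1350.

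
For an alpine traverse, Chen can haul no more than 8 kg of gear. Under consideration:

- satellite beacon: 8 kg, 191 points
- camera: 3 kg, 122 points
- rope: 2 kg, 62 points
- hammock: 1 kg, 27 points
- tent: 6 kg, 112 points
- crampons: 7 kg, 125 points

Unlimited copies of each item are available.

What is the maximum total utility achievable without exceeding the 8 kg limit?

306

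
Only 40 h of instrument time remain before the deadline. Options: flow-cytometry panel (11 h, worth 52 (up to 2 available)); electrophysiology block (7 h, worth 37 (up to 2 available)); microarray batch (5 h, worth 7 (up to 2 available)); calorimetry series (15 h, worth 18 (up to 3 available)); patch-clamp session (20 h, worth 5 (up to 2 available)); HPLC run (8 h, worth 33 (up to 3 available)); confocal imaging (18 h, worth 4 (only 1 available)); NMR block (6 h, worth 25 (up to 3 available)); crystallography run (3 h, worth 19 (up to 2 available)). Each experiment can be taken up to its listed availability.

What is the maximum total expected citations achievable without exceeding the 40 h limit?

197

Density check — crystallography run 6.33, electrophysiology block 5.29, flow-cytometry panel 4.73, NMR block 4.17 are the best per h.
Greedy by ratio would take flow-cytometry panel + 2×electrophysiology block + NMR block + 2×crystallography run: 37 h used, total 189.
Dropping NMR block frees 6 h; slotting in HPLC run (8 h) lifts the total to 197 at 39 h.
Nothing else within 40 h beats 197.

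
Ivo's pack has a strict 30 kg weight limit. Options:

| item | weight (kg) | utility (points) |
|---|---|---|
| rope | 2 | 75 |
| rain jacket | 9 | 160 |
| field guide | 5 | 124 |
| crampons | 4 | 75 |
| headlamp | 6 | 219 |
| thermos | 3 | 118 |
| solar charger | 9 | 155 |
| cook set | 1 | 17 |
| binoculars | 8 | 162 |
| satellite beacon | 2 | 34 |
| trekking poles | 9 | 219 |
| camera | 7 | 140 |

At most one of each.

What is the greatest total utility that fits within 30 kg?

Taking rope + field guide + crampons + headlamp + thermos + cook set + trekking poles: 30 kg used, 847 in utility.

847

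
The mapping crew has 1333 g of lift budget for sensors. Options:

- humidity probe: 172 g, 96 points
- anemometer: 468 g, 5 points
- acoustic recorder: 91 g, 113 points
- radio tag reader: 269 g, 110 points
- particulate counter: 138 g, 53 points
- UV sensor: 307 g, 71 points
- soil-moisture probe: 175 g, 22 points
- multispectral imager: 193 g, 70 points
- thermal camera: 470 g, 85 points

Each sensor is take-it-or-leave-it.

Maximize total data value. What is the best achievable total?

Filling by ratio: humidity probe + acoustic recorder + radio tag reader + particulate counter + UV sensor + multispectral imager for 513, with 163 g left unused.
Replace UV sensor with thermal camera: the trade gains 14 net, giving 527 at 1333 g.
An exhaustive check of the 512 subsets confirms 527.

527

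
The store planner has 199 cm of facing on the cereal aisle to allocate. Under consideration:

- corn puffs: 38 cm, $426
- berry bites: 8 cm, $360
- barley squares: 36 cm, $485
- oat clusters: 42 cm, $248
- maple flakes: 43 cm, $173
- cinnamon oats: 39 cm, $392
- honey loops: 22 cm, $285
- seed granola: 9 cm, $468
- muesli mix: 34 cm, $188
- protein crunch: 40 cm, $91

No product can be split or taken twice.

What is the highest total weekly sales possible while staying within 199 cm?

The ratio ordering already packs tightly: corn puffs + berry bites + barley squares + oat clusters + cinnamon oats + honey loops + seed granola, 194 cm, 2664.

2664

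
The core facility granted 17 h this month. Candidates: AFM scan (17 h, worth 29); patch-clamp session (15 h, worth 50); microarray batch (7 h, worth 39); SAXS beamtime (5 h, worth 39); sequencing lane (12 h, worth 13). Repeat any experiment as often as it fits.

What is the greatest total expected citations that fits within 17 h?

117

Microarray batch + 2×SAXS beamtime uses 17 of the 17 h and totals 117.
That's the maximum — no swap from here does better than 117.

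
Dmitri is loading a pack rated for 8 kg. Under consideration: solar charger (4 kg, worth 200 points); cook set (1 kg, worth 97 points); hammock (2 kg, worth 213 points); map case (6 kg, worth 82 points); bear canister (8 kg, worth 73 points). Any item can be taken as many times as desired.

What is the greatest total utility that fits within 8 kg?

852

4×hammock uses 8 of the 8 kg and totals 852.
No other feasible combination exceeds 852.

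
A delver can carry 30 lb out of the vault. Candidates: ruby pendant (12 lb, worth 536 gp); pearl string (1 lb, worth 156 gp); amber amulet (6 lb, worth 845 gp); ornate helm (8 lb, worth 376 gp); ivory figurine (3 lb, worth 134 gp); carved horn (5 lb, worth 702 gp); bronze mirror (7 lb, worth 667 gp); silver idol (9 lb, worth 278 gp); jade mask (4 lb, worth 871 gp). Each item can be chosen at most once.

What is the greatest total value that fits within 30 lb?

3461

Density check — jade mask 217.75, pearl string 156.00, amber amulet 140.83, carved horn 140.40 are the best per lb.
Filling by ratio: pearl string + amber amulet + ivory figurine + carved horn + bronze mirror + jade mask for 3375, with 4 lb left unused.
The 4 lb tied up in pearl string and ivory figurine is better spent on ornate helm — total rises to 3461 (30 lb).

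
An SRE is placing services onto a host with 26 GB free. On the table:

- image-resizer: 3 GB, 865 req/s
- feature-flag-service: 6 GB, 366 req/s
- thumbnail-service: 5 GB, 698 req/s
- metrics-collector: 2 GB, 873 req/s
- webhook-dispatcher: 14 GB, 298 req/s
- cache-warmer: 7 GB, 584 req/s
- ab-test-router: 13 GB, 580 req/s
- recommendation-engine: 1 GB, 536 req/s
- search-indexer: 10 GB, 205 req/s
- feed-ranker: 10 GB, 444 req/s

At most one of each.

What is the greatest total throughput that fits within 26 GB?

3922

By throughput per GB: recommendation-engine 536.00, metrics-collector 436.50, image-resizer 288.33 lead.
Taking image-resizer + feature-flag-service + thumbnail-service + metrics-collector + cache-warmer + recommendation-engine: 24 GB used, 3922 in throughput.
That's the maximum — no swap from here does better than 3922.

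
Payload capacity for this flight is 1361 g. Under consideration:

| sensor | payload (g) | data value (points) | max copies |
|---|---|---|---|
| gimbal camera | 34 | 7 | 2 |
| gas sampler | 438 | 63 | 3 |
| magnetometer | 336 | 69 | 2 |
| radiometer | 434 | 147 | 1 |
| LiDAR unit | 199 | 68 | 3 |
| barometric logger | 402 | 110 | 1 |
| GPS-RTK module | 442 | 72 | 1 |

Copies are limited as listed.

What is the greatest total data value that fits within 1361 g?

Filling by ratio: 2×gimbal camera + radiometer + 3×LiDAR unit for 365, with 262 g left unused.
The 199 g tied up in LiDAR unit is better spent on barometric logger — total rises to 407 (1302 g).

407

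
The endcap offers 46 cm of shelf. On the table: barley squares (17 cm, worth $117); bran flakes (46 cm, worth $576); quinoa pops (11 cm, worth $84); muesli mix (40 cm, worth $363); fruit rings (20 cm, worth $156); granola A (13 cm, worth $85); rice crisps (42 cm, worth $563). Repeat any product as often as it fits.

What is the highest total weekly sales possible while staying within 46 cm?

Ranking by ratio (weekly sales/cm): rice crisps 13.40, bran flakes 12.52, muesli mix 9.07.
A density-first pass picks rice crisps — 563 at 42 cm.
The 42 cm tied up in rice crisps is better spent on bran flakes — total rises to 576 (46 cm).
No other feasible combination exceeds 576.

576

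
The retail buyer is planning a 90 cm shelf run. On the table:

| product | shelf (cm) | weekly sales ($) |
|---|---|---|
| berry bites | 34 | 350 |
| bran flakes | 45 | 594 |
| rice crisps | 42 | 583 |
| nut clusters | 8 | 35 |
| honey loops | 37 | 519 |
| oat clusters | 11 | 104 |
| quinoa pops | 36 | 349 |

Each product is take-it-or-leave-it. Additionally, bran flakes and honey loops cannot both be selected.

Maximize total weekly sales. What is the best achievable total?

Best packing: rice crisps + honey loops + oat clusters — 90 cm, 1206 total.
No other feasible combination exceeds 1206.

1206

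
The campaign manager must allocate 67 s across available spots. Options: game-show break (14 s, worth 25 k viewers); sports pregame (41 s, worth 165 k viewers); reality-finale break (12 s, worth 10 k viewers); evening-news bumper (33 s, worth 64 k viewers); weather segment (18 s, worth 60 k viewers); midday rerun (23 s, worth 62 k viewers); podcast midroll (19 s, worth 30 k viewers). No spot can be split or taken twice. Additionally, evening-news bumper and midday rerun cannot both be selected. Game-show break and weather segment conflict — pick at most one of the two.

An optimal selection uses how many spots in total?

2

Best achievable expected reach is 227.
One optimal bundle: sports pregame + midday rerun (64 s).
All optima have 2 spots.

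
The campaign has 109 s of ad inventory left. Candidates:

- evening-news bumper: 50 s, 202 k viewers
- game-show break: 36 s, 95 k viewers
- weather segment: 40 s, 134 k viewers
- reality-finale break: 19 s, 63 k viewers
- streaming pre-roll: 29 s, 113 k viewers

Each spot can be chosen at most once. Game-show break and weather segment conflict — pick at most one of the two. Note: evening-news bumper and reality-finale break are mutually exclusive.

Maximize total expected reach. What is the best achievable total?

Ranking by ratio (expected reach/s): evening-news bumper 4.04, streaming pre-roll 3.90, weather segment 3.35, reality-finale break 3.32.
Taking evening-news bumper + weather segment: 90 s used, 336 in expected reach.

336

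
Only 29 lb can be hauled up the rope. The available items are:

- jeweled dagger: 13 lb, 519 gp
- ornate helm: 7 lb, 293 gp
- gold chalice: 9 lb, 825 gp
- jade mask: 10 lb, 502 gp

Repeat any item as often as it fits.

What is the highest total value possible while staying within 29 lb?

Taking 3×gold chalice: 27 lb used, 2475 in value.
The spare 2 lb is too small for any remaining item, and no exchange beats 2475.

2475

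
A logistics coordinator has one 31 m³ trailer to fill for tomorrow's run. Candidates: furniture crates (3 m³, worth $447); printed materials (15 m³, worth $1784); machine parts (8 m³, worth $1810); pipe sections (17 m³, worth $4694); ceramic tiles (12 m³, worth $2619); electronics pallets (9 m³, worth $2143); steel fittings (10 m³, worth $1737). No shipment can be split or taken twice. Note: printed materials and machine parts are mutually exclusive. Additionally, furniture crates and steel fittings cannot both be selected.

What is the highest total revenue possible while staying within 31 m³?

7313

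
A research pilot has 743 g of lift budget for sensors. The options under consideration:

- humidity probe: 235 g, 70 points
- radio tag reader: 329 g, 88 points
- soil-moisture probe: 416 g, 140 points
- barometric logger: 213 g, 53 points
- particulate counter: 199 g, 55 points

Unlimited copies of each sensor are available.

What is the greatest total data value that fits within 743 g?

By data value per g: soil-moisture probe 0.34, humidity probe 0.30, particulate counter 0.28, radio tag reader 0.27 lead.
Taking 3×humidity probe: 705 g used, 210 in data value.

210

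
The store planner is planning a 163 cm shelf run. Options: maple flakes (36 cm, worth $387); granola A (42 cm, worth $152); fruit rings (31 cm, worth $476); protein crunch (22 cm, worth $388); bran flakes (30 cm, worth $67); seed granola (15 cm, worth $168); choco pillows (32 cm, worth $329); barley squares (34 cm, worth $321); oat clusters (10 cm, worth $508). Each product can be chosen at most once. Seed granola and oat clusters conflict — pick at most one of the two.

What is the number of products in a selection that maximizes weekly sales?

The maximum weekly sales within 163 cm is 2155.
maple flakes + fruit rings + protein crunch + bran flakes + choco pillows + oat clusters hits 2155 at 161 cm.
All optima have 6 products.

6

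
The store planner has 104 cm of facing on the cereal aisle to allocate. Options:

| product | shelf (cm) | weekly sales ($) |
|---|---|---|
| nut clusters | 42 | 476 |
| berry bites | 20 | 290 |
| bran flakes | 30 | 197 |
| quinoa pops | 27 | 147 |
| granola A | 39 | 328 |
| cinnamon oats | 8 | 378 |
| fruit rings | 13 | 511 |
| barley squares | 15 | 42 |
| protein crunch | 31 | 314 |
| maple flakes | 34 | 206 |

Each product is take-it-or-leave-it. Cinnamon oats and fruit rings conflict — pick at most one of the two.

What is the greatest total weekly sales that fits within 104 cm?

Nut clusters + berry bites + cinnamon oats + protein crunch uses 101 of the 104 cm and totals 1458.
The closest alternative, berry bites + granola A + fruit rings + protein crunch, reaches only 1443.

1458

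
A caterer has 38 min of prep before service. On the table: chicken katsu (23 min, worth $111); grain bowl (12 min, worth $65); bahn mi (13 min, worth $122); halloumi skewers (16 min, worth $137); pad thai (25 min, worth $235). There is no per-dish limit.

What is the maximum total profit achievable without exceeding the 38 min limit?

357

Best packing: bahn mi + pad thai — 38 min, 357 total.
Every other selection either busts 38 min or fails to beat 357.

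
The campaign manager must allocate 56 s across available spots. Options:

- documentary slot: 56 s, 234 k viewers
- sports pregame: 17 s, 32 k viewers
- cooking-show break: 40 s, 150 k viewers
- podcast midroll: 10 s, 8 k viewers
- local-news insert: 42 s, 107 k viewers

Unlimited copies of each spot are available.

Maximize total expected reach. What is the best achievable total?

234

The ratio ordering already packs tightly: documentary slot, 56 s, 234.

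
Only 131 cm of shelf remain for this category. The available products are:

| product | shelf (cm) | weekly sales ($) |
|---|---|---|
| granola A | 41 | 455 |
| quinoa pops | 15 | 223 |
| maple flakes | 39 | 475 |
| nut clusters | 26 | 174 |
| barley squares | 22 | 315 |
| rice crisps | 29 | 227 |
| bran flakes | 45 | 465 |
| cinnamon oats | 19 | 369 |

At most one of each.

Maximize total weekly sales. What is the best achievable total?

1624

By weekly sales per cm: cinnamon oats 19.42, quinoa pops 14.87, barley squares 14.32, maple flakes 12.18 lead.
The ratio heuristic lands on quinoa pops + maple flakes + barley squares + rice crisps + cinnamon oats (1609) but leaves 7 cm idle.
The 44 cm tied up in quinoa pops and rice crisps is better spent on bran flakes — total rises to 1624 (125 cm).
Next best is granola A + maple flakes + barley squares + cinnamon oats at 1614 (121 cm) — short by 10.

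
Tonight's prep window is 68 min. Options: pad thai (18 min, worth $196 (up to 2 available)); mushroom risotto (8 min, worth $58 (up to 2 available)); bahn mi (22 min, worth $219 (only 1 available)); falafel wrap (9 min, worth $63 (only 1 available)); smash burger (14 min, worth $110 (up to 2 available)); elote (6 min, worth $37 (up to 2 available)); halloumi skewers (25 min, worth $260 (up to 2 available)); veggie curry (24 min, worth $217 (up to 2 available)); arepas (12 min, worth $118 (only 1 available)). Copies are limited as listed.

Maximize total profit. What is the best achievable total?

Filling by ratio: 2×pad thai + elote + halloumi skewers for 689, with 1 min left unused.
Dropping pad thai and elote frees 24 min; slotting in halloumi skewers (25 min) lifts the total to 716 at 68 min.
Every other selection either busts 68 min or exceeds an availability limit or fails to beat 716.

716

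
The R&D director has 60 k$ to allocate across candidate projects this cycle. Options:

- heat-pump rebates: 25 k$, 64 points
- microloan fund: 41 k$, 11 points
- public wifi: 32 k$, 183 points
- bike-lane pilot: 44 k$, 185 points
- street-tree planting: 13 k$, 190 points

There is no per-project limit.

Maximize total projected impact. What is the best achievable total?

760

The ratio ordering already packs tightly: 4×street-tree planting, 52 k$, 760.
That's the maximum — no swap from here does better than 760.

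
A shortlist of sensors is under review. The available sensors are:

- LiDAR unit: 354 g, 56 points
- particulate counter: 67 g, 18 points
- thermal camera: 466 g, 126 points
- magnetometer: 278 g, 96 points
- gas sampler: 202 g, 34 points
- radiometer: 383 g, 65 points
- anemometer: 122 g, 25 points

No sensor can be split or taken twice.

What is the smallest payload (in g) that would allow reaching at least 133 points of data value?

467

Minimise g subject to total data value ≥ 133.
particulate counter + magnetometer + anemometer reaches 139 using 467 g.
No combination under 467 g hits 133.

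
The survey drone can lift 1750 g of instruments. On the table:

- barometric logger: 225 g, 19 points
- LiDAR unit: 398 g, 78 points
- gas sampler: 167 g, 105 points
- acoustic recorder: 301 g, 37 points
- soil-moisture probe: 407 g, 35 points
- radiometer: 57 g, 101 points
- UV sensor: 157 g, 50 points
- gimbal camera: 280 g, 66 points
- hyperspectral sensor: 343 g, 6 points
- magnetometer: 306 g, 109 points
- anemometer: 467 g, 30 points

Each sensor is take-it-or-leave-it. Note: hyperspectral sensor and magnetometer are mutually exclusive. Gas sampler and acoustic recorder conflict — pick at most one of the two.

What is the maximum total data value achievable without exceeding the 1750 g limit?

528

Barometric logger + LiDAR unit + gas sampler + radiometer + UV sensor + gimbal camera + magnetometer uses 1590 of the 1750 g and totals 528.
That's the maximum — no feasible swap from here does better than 528.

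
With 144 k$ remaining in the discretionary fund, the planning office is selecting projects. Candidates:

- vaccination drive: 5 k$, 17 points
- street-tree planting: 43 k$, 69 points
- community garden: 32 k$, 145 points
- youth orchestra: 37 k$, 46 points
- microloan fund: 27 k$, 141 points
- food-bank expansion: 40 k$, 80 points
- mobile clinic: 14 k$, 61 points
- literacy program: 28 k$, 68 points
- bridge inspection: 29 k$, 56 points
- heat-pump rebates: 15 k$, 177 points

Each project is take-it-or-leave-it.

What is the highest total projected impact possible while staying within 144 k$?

621

The ratio heuristic lands on vaccination drive + community garden + microloan fund + mobile clinic + literacy program + heat-pump rebates (609) but leaves 23 k$ idle.
The 28 k$ tied up in literacy program is better spent on food-bank expansion — total rises to 621 (133 k$).
Every other selection either busts 144 k$ or fails to beat 621.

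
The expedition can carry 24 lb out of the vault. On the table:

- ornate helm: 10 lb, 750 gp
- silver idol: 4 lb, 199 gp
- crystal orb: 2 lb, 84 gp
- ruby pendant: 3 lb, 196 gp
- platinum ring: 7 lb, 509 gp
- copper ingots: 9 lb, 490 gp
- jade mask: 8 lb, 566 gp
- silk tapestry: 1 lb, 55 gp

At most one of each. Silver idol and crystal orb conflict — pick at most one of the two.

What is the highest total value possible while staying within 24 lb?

The ratio heuristic lands on ornate helm + crystal orb + ruby pendant + platinum ring + silk tapestry (1594) but leaves 1 lb idle.
Dropping crystal orb and silk tapestry frees 3 lb; slotting in silver idol (4 lb) lifts the total to 1654 at 24 lb.
Nothing else feasible within 24 lb beats 1654.

1654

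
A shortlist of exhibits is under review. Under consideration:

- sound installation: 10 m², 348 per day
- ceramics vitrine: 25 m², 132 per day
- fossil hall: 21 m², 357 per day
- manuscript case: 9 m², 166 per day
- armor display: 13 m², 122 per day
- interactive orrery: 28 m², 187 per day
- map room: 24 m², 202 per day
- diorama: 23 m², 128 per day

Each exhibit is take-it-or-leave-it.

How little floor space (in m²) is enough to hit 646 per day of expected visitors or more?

31

Look for the lowest-floor combination reaching 646.
Taking sound installation + fossil hall gives 705 (≥ 646) for 31 m².
Below 31 m² the best achievable stays under 646.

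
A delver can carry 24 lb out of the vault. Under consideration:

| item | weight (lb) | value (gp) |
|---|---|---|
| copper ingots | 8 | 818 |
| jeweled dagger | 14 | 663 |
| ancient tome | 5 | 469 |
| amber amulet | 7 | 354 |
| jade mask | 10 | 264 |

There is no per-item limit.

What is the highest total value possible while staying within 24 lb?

2454

Best packing: 3×copper ingots — 24 lb, 2454 total.
That's the maximum — no swap from here does better than 2454.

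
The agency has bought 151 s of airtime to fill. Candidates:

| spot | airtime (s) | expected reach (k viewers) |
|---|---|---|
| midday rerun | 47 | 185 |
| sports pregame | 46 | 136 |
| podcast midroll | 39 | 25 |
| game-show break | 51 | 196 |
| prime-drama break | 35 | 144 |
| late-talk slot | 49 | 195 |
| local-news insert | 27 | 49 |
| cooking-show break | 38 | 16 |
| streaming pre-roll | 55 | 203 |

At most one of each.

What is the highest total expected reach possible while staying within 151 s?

583

Density check — prime-drama break 4.11, late-talk slot 3.98, midday rerun 3.94, game-show break 3.84 are the best per s.
Filling by ratio: midday rerun + prime-drama break + late-talk slot for 524, with 20 s left unused.
Replace prime-drama break with streaming pre-roll: the trade gains 59 net, giving 583 at 151 s.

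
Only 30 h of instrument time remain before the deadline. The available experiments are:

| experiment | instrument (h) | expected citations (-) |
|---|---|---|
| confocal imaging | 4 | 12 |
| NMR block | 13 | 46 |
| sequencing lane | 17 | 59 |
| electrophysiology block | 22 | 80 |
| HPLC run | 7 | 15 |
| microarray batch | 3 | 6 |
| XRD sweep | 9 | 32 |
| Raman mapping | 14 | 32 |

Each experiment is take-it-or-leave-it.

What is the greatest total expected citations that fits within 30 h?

105

By expected citations per h: electrophysiology block 3.64, XRD sweep 3.56, NMR block 3.54, sequencing lane 3.47 lead.
The ratio heuristic lands on confocal imaging + electrophysiology block + microarray batch (98) but leaves 1 h idle.
But NMR block + sequencing lane fits in 30 h and reaches 105.
Runner-up confocal imaging + sequencing lane + XRD sweep tops out at 103.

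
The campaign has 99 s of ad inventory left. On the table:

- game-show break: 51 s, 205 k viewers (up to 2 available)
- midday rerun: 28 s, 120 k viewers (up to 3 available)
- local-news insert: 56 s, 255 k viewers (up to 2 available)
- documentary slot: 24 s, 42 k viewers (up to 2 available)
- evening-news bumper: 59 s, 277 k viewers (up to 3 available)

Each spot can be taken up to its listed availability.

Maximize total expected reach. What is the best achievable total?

Taking midday rerun + evening-news bumper: 87 s used, 397 in expected reach.

397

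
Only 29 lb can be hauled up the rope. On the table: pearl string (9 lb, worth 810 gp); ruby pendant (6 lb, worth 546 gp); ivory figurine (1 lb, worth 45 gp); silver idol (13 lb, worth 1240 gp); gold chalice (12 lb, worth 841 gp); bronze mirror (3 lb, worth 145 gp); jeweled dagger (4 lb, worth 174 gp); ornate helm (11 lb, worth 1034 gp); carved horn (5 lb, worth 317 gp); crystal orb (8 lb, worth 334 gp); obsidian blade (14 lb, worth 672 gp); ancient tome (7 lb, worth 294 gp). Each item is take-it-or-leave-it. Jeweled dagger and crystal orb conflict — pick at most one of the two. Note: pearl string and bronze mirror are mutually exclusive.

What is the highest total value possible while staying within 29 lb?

By value per lb: silver idol 95.38, ornate helm 94.00, ruby pendant 91.00, pearl string 90.00 lead.
Taking the top-ratio items first gives silver idol + ornate helm + carved horn for 2591 (29 lb).
Reworking the packing: pearl string + ruby pendant + ivory figurine + silver idol uses 29 lb and improves the total to 2641.
Runner-up pearl string + ruby pendant + silver idol tops out at 2596.

2641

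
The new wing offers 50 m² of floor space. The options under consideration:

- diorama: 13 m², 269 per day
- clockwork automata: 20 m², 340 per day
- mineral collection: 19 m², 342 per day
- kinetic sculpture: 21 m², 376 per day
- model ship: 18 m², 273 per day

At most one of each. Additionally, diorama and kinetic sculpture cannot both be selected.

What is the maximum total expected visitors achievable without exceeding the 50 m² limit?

884

The ratio ordering already packs tightly: diorama + mineral collection + model ship, 50 m², 884.
The closest alternative, mineral collection + kinetic sculpture, reaches only 718.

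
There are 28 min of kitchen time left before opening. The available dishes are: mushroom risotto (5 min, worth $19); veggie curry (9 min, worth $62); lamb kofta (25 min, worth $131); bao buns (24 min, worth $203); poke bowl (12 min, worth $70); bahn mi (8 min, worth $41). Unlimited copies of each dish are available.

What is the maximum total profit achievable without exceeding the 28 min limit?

Taking bao buns: 24 min used, 203 in profit.
Every other selection either busts 28 min or fails to beat 203.

203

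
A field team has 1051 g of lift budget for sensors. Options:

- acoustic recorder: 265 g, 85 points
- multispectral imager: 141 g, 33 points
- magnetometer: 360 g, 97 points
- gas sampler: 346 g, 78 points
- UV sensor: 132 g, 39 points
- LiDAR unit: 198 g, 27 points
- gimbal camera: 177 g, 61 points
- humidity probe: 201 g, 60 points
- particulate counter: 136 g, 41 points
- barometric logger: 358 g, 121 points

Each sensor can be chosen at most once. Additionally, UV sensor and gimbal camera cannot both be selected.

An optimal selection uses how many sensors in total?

Best achievable data value is 327.
acoustic recorder + gimbal camera + humidity probe + barometric logger hits 327 at 1001 g.
All optima have 4 sensors.

4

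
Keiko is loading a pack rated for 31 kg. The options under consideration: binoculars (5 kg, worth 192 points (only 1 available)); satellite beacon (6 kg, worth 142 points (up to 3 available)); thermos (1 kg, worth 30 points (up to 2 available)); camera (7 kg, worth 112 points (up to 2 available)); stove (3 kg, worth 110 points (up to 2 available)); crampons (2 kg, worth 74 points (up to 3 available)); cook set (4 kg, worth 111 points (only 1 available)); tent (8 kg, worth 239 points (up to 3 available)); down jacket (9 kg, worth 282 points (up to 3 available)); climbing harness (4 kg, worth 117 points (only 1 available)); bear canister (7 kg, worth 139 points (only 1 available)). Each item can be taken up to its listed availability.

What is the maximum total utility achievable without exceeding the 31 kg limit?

1063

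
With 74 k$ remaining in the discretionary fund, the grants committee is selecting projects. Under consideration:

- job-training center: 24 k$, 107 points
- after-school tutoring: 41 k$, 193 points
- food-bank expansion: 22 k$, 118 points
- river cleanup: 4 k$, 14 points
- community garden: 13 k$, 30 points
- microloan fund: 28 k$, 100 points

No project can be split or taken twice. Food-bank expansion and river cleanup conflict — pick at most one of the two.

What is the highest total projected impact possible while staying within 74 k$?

325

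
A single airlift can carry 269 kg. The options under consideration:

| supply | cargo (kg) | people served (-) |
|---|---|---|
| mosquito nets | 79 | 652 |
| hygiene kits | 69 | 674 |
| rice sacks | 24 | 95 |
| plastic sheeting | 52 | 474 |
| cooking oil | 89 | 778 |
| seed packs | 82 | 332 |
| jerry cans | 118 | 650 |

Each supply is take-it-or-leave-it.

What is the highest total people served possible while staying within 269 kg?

Greedy by ratio would take hygiene kits + rice sacks + plastic sheeting + cooking oil: 234 kg used, total 2021.
Dropping plastic sheeting frees 52 kg; slotting in mosquito nets (79 kg) lifts the total to 2199 at 261 kg.

2199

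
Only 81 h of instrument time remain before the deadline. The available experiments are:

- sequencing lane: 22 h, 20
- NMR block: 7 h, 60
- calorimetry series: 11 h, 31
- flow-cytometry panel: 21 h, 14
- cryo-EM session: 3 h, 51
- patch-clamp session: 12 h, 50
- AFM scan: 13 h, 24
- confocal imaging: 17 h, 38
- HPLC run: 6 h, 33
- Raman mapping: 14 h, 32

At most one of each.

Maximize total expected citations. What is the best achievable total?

By expected citations per h: cryo-EM session 17.00, NMR block 8.57, HPLC run 5.50 lead.
Best packing: NMR block + calorimetry series + cryo-EM session + patch-clamp session + confocal imaging + HPLC run + Raman mapping — 70 h, 295 total.

295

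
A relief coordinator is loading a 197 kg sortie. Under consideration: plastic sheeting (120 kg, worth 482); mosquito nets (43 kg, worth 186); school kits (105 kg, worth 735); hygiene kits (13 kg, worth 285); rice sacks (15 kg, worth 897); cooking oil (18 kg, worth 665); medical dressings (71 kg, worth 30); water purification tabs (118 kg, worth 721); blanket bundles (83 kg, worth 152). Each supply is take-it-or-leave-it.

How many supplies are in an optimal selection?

Optimal total is 2768.
For example mosquito nets + school kits + hygiene kits + rice sacks + cooking oil achieves it, using 194 kg.
Every optimal selection uses 5 supplies.

5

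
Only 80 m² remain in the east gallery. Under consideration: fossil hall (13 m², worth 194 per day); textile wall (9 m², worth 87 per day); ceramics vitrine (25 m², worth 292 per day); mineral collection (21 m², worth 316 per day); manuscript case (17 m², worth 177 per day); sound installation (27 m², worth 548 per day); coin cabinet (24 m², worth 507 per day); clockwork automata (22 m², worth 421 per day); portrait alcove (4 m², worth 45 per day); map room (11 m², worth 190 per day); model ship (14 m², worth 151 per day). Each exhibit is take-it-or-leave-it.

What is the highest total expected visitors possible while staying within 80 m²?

1521

Density check — coin cabinet 21.12, sound installation 20.30, clockwork automata 19.14 are the best per m².
The ratio ordering already packs tightly: sound installation + coin cabinet + clockwork automata + portrait alcove, 77 m², 1521.
The closest alternative, fossil hall + sound installation + coin cabinet + portrait alcove + map room, reaches only 1484.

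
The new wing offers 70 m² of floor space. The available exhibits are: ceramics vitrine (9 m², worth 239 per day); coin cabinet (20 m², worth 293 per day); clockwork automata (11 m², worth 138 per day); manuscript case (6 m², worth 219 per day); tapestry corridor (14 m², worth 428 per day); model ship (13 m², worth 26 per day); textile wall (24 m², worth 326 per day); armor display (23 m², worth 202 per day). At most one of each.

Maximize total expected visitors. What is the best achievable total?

The ratio heuristic lands on ceramics vitrine + coin cabinet + clockwork automata + manuscript case + tapestry corridor (1317) but leaves 10 m² idle.
Replace coin cabinet with textile wall: the trade gains 33 net, giving 1350 at 64 m².

1350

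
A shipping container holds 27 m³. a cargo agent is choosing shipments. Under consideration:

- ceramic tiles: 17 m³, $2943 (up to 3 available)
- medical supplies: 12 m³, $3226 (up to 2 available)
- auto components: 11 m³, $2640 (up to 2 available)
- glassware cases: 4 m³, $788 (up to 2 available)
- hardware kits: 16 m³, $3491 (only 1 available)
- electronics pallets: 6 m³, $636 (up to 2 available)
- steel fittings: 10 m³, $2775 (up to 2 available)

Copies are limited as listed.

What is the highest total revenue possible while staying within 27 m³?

6789

By revenue per m³: steel fittings 277.50, medical supplies 268.83, auto components 240.00, hardware kits 218.19 lead.
Taking the top-ratio shipments first gives glassware cases + 2×steel fittings for 6338 (24 m³).
Replace steel fittings with medical supplies: the trade gains 451 net, giving 6789 at 26 m³.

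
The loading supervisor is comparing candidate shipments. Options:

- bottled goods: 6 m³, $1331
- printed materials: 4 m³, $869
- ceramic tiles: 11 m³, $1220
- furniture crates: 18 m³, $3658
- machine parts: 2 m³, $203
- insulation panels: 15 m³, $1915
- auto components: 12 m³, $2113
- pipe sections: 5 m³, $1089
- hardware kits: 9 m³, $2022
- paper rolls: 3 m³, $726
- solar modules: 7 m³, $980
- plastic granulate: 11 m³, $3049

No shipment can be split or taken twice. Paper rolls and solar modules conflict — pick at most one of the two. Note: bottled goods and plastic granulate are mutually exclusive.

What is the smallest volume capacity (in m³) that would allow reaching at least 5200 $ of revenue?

Need the lightest bundle worth ≥ 5200.
Taking printed materials + machine parts + pipe sections + plastic granulate gives 5210 (≥ 5200) for 22 m³.
No combination under 22 m³ hits 5200.

22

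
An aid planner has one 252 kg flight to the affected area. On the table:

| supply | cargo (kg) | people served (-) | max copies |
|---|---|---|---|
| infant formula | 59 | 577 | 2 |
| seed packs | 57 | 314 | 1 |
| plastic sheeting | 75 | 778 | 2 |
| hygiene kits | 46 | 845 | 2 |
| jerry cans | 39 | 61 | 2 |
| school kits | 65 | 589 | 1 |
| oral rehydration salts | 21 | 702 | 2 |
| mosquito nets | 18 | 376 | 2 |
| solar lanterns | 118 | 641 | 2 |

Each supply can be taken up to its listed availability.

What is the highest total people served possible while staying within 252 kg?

4624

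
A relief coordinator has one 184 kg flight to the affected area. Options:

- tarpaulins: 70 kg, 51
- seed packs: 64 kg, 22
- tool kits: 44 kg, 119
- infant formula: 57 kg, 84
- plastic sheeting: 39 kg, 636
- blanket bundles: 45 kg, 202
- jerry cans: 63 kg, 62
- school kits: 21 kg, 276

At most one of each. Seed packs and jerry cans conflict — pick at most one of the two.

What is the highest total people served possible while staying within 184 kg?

Ranking by ratio (people served/kg): plastic sheeting 16.31, school kits 13.14, blanket bundles 4.49.
Best packing: tool kits + plastic sheeting + blanket bundles + school kits — 149 kg, 1233 total.
The spare 35 kg is too small for any remaining supply, and no feasible exchange beats 1233.

1233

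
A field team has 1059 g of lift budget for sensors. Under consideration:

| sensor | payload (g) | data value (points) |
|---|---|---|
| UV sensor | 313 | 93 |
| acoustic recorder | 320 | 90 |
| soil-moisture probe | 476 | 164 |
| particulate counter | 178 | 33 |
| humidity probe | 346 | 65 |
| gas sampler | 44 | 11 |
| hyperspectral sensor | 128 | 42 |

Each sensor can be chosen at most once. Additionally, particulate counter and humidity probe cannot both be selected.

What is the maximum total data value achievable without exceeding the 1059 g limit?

310

UV sensor + soil-moisture probe + gas sampler + hyperspectral sensor uses 961 of the 1059 g and totals 310.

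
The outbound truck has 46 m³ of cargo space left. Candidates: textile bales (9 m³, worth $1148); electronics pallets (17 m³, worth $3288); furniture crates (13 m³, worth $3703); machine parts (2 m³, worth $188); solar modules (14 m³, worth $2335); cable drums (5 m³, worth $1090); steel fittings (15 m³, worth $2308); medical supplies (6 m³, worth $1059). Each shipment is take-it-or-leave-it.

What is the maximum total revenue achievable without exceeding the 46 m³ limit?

9514

By revenue per m³: furniture crates 284.85, cable drums 218.00, electronics pallets 193.41, medical supplies 176.50 lead.
A density-first pass picks electronics pallets + furniture crates + machine parts + cable drums + medical supplies — 9328 at 43 m³.
Replace cable drums and medical supplies with solar modules: the trade gains 186 net, giving 9514 at 46 m³.
Nothing else within 46 m³ beats 9514.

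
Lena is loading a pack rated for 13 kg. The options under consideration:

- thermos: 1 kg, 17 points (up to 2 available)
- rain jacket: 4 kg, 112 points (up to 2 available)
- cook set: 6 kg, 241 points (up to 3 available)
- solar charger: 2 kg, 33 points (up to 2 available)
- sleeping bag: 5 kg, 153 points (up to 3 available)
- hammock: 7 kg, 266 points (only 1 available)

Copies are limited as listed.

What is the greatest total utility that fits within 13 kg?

507

By utility per kg: cook set 40.17, hammock 38.00, sleeping bag 30.60 lead.
Taking the top-ratio items first gives thermos + 2×cook set for 499 (13 kg).
The 7 kg tied up in thermos and cook set is better spent on hammock — total rises to 507 (13 kg).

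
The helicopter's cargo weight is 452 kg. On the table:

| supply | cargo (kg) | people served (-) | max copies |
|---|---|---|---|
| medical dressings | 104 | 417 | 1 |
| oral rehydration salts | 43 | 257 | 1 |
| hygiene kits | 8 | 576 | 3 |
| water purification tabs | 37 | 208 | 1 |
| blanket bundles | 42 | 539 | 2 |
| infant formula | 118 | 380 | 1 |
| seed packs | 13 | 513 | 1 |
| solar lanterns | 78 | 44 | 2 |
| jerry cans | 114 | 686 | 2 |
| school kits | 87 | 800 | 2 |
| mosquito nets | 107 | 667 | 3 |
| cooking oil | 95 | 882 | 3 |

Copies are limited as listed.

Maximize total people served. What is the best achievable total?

6226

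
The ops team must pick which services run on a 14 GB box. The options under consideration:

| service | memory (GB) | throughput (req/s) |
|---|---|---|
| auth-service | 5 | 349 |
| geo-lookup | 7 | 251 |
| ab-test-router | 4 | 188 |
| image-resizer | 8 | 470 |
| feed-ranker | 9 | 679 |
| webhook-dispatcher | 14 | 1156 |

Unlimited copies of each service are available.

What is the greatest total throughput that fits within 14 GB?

1156

By throughput per GB: webhook-dispatcher 82.57, feed-ranker 75.44, auth-service 69.80 lead.
The ratio ordering already packs tightly: webhook-dispatcher, 14 GB, 1156.
Nothing else within 14 GB beats 1156.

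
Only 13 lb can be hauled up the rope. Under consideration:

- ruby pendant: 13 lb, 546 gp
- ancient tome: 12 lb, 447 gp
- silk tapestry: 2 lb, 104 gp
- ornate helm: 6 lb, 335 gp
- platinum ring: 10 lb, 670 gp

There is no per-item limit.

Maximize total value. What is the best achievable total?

774

Density check — platinum ring 67.00, ornate helm 55.83, silk tapestry 52.00 are the best per lb.
Silk tapestry + platinum ring uses 12 of the 13 lb and totals 774.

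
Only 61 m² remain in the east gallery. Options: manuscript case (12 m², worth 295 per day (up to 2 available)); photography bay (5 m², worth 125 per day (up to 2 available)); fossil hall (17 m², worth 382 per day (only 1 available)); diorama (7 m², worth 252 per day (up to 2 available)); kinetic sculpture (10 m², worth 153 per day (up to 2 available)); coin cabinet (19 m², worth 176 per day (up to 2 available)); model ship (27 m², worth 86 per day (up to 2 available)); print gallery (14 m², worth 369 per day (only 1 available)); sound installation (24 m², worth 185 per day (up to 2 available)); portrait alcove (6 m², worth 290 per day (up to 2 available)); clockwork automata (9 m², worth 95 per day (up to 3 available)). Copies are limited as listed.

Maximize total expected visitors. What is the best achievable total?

1924

The ratio heuristic lands on 2×photography bay + 2×diorama + kinetic sculpture + print gallery + 2×portrait alcove (1856) but leaves 1 m² idle.
The 24 m² tied up in kinetic sculpture and print gallery is better spent on 2×manuscript case — total rises to 1924 (60 m²).
That's the maximum — no swap from here does better than 1924.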